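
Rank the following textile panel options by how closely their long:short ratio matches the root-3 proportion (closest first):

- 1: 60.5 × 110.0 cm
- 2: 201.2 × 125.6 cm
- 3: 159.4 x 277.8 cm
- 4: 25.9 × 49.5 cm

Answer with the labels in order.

3, 1, 2, 4

Ratios: 1 = 110.0 / 60.5 ≈ 1.818; 2 = 201.2 / 125.6 ≈ 1.602; 3 = 277.8 / 159.4 ≈ 1.743; 4 = 49.5 / 25.9 ≈ 1.911.
|Δ from 1.732|: 1 0.086; 2 0.130; 3 0.011; 4 0.179.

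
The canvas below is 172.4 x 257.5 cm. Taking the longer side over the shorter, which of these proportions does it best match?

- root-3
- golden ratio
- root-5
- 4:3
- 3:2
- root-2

257.5/172.4 ≈ 1.494. Nearest candidates are 3:2 (1.500, off by 0.006) and root-2 (1.414, off by 0.080).

3:2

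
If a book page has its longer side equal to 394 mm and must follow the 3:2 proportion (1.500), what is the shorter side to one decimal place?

3:2 = 1.50000.
Shorter side = 394 ÷ 1.50000 ≈ 262.667 → 262.7 mm.

262.7 mm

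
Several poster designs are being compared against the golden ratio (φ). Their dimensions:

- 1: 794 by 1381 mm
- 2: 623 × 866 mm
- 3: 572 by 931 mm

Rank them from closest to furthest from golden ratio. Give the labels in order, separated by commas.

Ratios: 1 = 1381 / 794 ≈ 1.739; 2 = 866 / 623 ≈ 1.390; 3 = 931 / 572 ≈ 1.628.
|Δ from 1.618|: 1 0.121; 2 0.228; 3 0.010.

3, 1, 2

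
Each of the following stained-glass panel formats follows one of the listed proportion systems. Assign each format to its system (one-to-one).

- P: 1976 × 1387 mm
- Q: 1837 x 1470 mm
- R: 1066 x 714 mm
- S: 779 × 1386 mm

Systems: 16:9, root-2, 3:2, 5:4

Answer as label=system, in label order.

Ratios: P ≈ 1.425; Q ≈ 1.250; R ≈ 1.493; S ≈ 1.779.
Targets: 16:9 ≈ 1.778; root-2 ≈ 1.414; 3:2 ≈ 1.500; 5:4 ≈ 1.250.

P=root-2, Q=5:4, R=3:2, S=16:9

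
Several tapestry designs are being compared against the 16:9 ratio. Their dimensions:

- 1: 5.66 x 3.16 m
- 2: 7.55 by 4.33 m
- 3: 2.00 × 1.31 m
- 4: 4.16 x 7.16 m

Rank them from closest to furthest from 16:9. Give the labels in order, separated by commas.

1: 5.66/3.16 ≈ 1.791 → |1.791 − 1.778| = 0.013
2: 7.55/4.33 ≈ 1.744 → |1.744 − 1.778| = 0.034
3: 2.00/1.31 ≈ 1.527 → |1.527 − 1.778| = 0.251
4: 7.16/4.16 ≈ 1.721 → |1.721 − 1.778| = 0.057

1, 2, 4, 3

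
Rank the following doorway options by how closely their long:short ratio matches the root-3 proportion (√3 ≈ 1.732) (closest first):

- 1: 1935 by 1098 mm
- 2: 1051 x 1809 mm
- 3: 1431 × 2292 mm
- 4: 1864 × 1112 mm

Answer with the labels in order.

1: 1935/1098 ≈ 1.762 → |1.762 − 1.732| = 0.030
2: 1809/1051 ≈ 1.721 → |1.721 − 1.732| = 0.011
3: 2292/1431 ≈ 1.602 → |1.602 − 1.732| = 0.130
4: 1864/1112 ≈ 1.676 → |1.676 − 1.732| = 0.056

2, 1, 4, 3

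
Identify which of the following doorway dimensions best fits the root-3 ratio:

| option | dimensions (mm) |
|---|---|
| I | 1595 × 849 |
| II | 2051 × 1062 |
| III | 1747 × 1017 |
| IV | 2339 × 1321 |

III

Ratios (long/short): I ≈ 1.879; II ≈ 1.931; III ≈ 1.718; IV ≈ 1.771.
root-3 ≈ 1.732; option III is nearest (Δ 0.014).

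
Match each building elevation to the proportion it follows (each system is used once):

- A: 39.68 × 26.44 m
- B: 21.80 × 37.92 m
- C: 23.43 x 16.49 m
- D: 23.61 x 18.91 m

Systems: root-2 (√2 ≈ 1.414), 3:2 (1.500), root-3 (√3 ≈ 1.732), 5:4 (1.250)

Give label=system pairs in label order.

Ratios: A ≈ 1.501; B ≈ 1.739; C ≈ 1.421; D ≈ 1.249.
Targets: root-2 ≈ 1.414; 3:2 ≈ 1.500; root-3 ≈ 1.732; 5:4 ≈ 1.250.

A=3:2, B=root-3, C=root-2, D=5:4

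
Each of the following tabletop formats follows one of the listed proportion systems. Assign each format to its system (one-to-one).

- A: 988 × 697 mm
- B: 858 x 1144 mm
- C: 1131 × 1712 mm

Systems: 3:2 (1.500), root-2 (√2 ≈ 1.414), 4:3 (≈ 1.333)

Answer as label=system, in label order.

A = 988/697 ≈ 1.418 → root-2 (1.414)
B = 1144/858 ≈ 1.333 → 4:3 (1.333)
C = 1712/1131 ≈ 1.514 → 3:2 (1.500)

A=root-2, B=4:3, C=3:2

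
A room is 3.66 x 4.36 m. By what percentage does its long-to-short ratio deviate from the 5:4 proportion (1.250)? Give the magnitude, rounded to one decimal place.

Ratio = 4.36 / 3.66 ≈ 1.1913.
Ideal 5:4 = 1.2500. |1.1913 − 1.2500| / 1.2500 ≈ 4.70% → 4.7%.

4.7%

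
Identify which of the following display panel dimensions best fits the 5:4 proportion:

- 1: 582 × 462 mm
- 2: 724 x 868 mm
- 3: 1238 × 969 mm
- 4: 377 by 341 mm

1

Ratios (long/short): 1 ≈ 1.260; 2 ≈ 1.199; 3 ≈ 1.278; 4 ≈ 1.106.
5:4 ≈ 1.250; option 1 is nearest (Δ 0.010).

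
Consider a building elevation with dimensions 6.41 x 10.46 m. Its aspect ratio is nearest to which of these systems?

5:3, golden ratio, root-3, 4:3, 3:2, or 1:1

golden ratio

Ratio = 10.46 / 6.41 ≈ 1.632.
Distances: 5:3 1.667 (Δ 0.035); golden ratio 1.618 (Δ 0.014); root-3 1.732 (Δ 0.100); 4:3 1.333 (Δ 0.299); 3:2 1.500 (Δ 0.132); 1:1 1.000 (Δ 0.632).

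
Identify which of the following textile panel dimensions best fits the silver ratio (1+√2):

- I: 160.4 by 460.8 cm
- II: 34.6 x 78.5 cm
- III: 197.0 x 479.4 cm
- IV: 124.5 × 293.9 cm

Ratios (long/short): I ≈ 2.873; II ≈ 2.269; III ≈ 2.434; IV ≈ 2.361.
silver ratio ≈ 2.414; option III is nearest (Δ 0.020).

III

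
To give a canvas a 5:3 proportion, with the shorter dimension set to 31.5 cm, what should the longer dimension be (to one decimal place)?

52.5 cm

5:3 ≈ 1.66667.
Longer side = 31.5 × 1.66667 ≈ 52.500 → 52.5 cm.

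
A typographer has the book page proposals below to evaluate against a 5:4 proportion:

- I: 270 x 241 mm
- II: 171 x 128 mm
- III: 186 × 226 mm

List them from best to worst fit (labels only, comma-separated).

I: 270/241 ≈ 1.120 → |1.120 − 1.250| = 0.130
II: 171/128 ≈ 1.336 → |1.336 − 1.250| = 0.086
III: 226/186 ≈ 1.215 → |1.215 − 1.250| = 0.035

III, II, I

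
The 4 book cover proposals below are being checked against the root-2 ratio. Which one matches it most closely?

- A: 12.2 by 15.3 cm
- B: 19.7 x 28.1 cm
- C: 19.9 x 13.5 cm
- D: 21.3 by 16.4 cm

B

Ratios (long/short): A ≈ 1.254; B ≈ 1.426; C ≈ 1.474; D ≈ 1.299.
root-2 ≈ 1.414; option B is nearest (Δ 0.012).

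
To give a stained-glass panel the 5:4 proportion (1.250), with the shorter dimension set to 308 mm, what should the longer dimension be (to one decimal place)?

5:4 = 1.25000.
Longer side = 308 × 1.25000 ≈ 385.000 → 385.0 mm.

385.0 mm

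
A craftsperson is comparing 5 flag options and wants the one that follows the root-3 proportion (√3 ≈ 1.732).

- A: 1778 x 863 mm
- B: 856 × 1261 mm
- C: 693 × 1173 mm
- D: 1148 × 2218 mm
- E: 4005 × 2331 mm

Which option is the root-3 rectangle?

Target root-3 ≈ 1.732.
A: 2.060 (Δ0.328)  B: 1.473 (Δ0.259)  C: 1.693 (Δ0.039)  D: 1.932 (Δ0.200)  E: 1.718 (Δ0.014)

E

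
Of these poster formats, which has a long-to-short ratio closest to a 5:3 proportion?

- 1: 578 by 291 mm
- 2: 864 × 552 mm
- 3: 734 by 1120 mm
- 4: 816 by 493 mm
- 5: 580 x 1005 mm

Ratios (long/short): 1 ≈ 1.986; 2 ≈ 1.565; 3 ≈ 1.526; 4 ≈ 1.655; 5 ≈ 1.733.
5:3 ≈ 1.667; option 4 is nearest (Δ 0.012).

4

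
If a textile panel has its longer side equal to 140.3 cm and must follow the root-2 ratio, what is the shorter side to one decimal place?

99.2 cm

root-2 ≈ 1.41421.
Shorter side = 140.3 ÷ 1.41421 ≈ 99.207 → 99.2 cm.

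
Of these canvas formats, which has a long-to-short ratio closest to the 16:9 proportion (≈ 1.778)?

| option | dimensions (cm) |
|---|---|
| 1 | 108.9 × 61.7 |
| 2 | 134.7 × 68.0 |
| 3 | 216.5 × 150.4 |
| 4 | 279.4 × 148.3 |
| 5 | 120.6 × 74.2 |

1

Target 16:9 ≈ 1.778.
1: 1.765 (Δ0.013)  2: 1.981 (Δ0.203)  3: 1.439 (Δ0.339)  4: 1.884 (Δ0.106)  5: 1.625 (Δ0.153)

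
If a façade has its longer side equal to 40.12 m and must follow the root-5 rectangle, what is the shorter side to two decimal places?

17.94 m

root-5 ≈ 2.23607.
Shorter side = 40.12 ÷ 2.23607 ≈ 17.9422 → 17.94 m.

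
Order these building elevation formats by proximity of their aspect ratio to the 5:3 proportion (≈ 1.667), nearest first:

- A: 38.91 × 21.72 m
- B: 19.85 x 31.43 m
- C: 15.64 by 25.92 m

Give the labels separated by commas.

C, B, A

Ratios: A = 38.91 / 21.72 ≈ 1.791; B = 31.43 / 19.85 ≈ 1.583; C = 25.92 / 15.64 ≈ 1.657.
|Δ from 1.667|: A 0.124; B 0.084; C 0.010.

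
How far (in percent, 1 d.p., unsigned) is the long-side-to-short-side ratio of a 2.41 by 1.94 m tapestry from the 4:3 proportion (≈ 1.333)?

6.8%

Ratio = 2.41 / 1.94 ≈ 1.2423.
Ideal 4:3 ≈ 1.3333. |1.2423 − 1.3333| / 1.3333 ≈ 6.83% → 6.8%.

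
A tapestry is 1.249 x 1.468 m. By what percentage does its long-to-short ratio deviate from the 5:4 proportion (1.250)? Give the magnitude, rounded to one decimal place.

6.0%

Ratio = 1.468 / 1.249 ≈ 1.1753.
Ideal 5:4 = 1.2500. |1.1753 − 1.2500| / 1.2500 ≈ 5.98% → 6.0%.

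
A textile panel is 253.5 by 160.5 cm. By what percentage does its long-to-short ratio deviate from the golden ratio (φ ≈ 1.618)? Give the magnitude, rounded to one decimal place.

Ratio = 253.5 / 160.5 ≈ 1.5794.
Ideal golden ratio ≈ 1.6180. |1.5794 − 1.6180| / 1.6180 ≈ 2.39% → 2.4%.

2.4%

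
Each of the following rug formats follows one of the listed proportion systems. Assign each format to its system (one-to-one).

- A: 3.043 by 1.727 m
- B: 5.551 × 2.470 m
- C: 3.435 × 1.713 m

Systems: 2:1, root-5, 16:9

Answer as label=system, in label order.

Ratios: A ≈ 1.762; B ≈ 2.247; C ≈ 2.005.
Targets: 2:1 ≈ 2.000; root-5 ≈ 2.236; 16:9 ≈ 1.778.

A=16:9, B=root-5, C=2:1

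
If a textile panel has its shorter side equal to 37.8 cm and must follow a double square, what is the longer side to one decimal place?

75.6 cm

2:1 = 2.00000.
Longer side = 37.8 × 2.00000 ≈ 75.600 → 75.6 cm.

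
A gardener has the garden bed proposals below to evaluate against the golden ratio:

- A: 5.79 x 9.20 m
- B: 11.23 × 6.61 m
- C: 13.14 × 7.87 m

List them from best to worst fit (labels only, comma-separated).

Ratios: A = 9.20 / 5.79 ≈ 1.589; B = 11.23 / 6.61 ≈ 1.699; C = 13.14 / 7.87 ≈ 1.670.
|Δ from 1.618|: A 0.029; B 0.081; C 0.052.

A, C, B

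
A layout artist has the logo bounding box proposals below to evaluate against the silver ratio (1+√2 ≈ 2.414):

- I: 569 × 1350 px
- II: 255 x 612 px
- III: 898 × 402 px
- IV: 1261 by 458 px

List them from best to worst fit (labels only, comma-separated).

Ratios: I = 1350 / 569 ≈ 2.373; II = 612 / 255 ≈ 2.400; III = 898 / 402 ≈ 2.234; IV = 1261 / 458 ≈ 2.753.
|Δ from 2.414|: I 0.041; II 0.014; III 0.180; IV 0.339.

II, I, III, IV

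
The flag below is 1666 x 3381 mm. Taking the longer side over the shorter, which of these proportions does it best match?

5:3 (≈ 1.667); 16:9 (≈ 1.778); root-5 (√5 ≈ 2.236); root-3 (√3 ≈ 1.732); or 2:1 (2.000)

3381/1666 ≈ 2.029. Nearest candidates are 2:1 (2.000, off by 0.029) and root-5 (2.236, off by 0.207).

2:1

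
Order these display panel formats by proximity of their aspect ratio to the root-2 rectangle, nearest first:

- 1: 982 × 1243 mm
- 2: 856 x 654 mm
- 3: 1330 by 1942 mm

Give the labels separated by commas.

Ratios: 1 = 1243 / 982 ≈ 1.266; 2 = 856 / 654 ≈ 1.309; 3 = 1942 / 1330 ≈ 1.460.
|Δ from 1.414|: 1 0.148; 2 0.105; 3 0.046.

3, 2, 1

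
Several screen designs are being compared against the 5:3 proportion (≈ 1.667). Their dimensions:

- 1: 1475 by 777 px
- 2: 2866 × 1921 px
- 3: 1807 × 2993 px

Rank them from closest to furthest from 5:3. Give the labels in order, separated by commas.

3, 2, 1

1: 1475/777 ≈ 1.898 → |1.898 − 1.667| = 0.231
2: 2866/1921 ≈ 1.492 → |1.492 − 1.667| = 0.175
3: 2993/1807 ≈ 1.656 → |1.656 − 1.667| = 0.011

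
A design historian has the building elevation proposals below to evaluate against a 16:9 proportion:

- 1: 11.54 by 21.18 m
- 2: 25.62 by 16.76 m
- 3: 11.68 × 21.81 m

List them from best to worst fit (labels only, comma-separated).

Ratios: 1 = 21.18 / 11.54 ≈ 1.835; 2 = 25.62 / 16.76 ≈ 1.529; 3 = 21.81 / 11.68 ≈ 1.867.
|Δ from 1.778|: 1 0.057; 2 0.249; 3 0.089.

1, 3, 2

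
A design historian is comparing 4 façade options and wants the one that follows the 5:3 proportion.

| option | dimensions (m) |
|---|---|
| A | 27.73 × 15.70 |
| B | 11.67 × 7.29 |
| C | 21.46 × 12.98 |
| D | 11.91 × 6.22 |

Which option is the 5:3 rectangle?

Target 5:3 ≈ 1.667.
A: 1.766 (Δ0.099)  B: 1.601 (Δ0.066)  C: 1.653 (Δ0.014)  D: 1.915 (Δ0.248)

C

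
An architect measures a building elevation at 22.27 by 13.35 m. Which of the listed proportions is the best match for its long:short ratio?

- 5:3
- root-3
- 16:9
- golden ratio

5:3

Ratio = 22.27 / 13.35 ≈ 1.668.
Distances: 5:3 1.667 (Δ 0.001); root-3 1.732 (Δ 0.064); 16:9 1.778 (Δ 0.110); golden ratio 1.618 (Δ 0.050).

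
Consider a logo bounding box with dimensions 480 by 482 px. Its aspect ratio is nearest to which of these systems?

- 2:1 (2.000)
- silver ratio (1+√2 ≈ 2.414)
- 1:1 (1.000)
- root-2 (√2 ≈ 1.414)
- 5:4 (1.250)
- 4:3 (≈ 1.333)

1:1

482/480 ≈ 1.004. Nearest candidates are 1:1 (1.000, off by 0.004) and 5:4 (1.250, off by 0.246).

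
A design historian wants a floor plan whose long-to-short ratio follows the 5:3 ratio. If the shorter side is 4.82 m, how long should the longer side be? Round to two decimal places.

5:3 ≈ 1.66667.
Longer side = 4.82 × 1.66667 ≈ 8.0333 → 8.03 m.

8.03 m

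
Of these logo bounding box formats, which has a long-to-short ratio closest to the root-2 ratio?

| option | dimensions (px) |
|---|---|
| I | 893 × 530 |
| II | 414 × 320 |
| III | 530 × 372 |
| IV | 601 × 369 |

III

Target root-2 ≈ 1.414.
I: 1.685 (Δ0.271)  II: 1.294 (Δ0.120)  III: 1.425 (Δ0.011)  IV: 1.629 (Δ0.215)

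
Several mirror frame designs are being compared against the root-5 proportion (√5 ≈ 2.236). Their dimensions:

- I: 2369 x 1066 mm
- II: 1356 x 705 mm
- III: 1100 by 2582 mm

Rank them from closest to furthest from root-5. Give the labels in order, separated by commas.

I: 2369/1066 ≈ 2.222 → |2.222 − 2.236| = 0.014
II: 1356/705 ≈ 1.923 → |1.923 − 2.236| = 0.313
III: 2582/1100 ≈ 2.347 → |2.347 − 2.236| = 0.111

I, III, II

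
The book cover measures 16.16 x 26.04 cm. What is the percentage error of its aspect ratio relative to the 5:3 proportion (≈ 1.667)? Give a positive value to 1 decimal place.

Ratio = 26.04 / 16.16 ≈ 1.6114.
Ideal 5:3 ≈ 1.6667. |1.6114 − 1.6667| / 1.6667 ≈ 3.32% → 3.3%.

3.3%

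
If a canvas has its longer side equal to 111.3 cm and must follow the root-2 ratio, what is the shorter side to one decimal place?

root-2 ≈ 1.41421.
Shorter side = 111.3 ÷ 1.41421 ≈ 78.701 → 78.7 cm.

78.7 cm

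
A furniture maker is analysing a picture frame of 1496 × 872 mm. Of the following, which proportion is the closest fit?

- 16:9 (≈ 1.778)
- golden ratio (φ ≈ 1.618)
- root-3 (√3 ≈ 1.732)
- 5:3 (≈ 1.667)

root-3

1496/872 ≈ 1.716. Nearest candidates are root-3 (1.732, off by 0.016) and 5:3 (1.667, off by 0.049).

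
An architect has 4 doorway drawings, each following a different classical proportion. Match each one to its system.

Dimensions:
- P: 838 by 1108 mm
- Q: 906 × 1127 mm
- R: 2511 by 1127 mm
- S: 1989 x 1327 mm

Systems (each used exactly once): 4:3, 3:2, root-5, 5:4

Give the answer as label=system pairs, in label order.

P = 1108/838 ≈ 1.322 → 4:3 (1.333)
Q = 1127/906 ≈ 1.244 → 5:4 (1.250)
R = 2511/1127 ≈ 2.228 → root-5 (2.236)
S = 1989/1327 ≈ 1.499 → 3:2 (1.500)

P=4:3, Q=5:4, R=root-5, S=3:2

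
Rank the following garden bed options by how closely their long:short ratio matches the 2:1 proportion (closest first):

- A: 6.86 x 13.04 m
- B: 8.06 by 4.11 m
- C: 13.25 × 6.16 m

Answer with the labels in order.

A: 13.04/6.86 ≈ 1.901 → |1.901 − 2.000| = 0.099
B: 8.06/4.11 ≈ 1.961 → |1.961 − 2.000| = 0.039
C: 13.25/6.16 ≈ 2.151 → |2.151 − 2.000| = 0.151

B, A, C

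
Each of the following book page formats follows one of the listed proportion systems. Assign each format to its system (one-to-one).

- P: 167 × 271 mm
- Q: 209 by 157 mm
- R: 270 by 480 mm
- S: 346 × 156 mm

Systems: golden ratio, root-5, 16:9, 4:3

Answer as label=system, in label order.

P=golden ratio, Q=4:3, R=16:9, S=root-5

P = 271/167 ≈ 1.623 → golden ratio (1.618)
Q = 209/157 ≈ 1.331 → 4:3 (1.333)
R = 480/270 ≈ 1.778 → 16:9 (1.778)
S = 346/156 ≈ 2.218 → root-5 (2.236)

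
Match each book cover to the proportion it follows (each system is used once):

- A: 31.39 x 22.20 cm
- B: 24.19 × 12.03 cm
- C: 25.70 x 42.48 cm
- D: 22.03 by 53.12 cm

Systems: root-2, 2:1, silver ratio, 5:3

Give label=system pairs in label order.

Ratios: A ≈ 1.414; B ≈ 2.011; C ≈ 1.653; D ≈ 2.411.
Targets: root-2 ≈ 1.414; 2:1 ≈ 2.000; silver ratio ≈ 2.414; 5:3 ≈ 1.667.

A=root-2, B=2:1, C=5:3, D=silver ratio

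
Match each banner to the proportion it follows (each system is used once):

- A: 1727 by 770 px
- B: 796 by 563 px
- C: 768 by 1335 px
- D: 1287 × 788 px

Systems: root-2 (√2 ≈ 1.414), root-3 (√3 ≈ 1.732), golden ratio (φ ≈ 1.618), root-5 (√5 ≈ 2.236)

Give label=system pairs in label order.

Ratios: A ≈ 2.243; B ≈ 1.414; C ≈ 1.738; D ≈ 1.633.
Targets: root-2 ≈ 1.414; root-3 ≈ 1.732; golden ratio ≈ 1.618; root-5 ≈ 2.236.

A=root-5, B=root-2, C=root-3, D=golden ratio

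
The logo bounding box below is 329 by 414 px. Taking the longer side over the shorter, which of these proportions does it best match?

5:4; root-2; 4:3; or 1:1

5:4

Ratio = 414 / 329 ≈ 1.258.
Distances: 5:4 1.250 (Δ 0.008); root-2 1.414 (Δ 0.156); 4:3 1.333 (Δ 0.075); 1:1 1.000 (Δ 0.258).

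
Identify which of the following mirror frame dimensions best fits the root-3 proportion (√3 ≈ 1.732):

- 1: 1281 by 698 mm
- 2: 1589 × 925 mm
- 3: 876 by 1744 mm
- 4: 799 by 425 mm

2

Ratios (long/short): 1 ≈ 1.835; 2 ≈ 1.718; 3 ≈ 1.991; 4 ≈ 1.880.
root-3 ≈ 1.732; option 2 is nearest (Δ 0.014).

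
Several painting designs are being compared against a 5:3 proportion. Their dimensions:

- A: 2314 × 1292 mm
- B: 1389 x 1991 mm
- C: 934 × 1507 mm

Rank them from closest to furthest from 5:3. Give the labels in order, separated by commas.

C, A, B

A: 2314/1292 ≈ 1.791 → |1.791 − 1.667| = 0.124
B: 1991/1389 ≈ 1.433 → |1.433 − 1.667| = 0.234
C: 1507/934 ≈ 1.613 → |1.613 − 1.667| = 0.054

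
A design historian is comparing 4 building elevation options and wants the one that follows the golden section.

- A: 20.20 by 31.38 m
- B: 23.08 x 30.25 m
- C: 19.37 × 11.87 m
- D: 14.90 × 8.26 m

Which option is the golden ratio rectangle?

C

Target golden ratio ≈ 1.618.
A: 1.553 (Δ0.065)  B: 1.311 (Δ0.307)  C: 1.632 (Δ0.014)  D: 1.804 (Δ0.186)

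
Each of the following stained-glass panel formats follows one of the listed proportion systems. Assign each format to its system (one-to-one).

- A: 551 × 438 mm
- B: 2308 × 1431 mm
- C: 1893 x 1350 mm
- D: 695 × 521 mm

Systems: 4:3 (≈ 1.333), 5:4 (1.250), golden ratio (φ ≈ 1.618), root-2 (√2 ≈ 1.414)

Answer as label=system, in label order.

Ratios: A ≈ 1.258; B ≈ 1.613; C ≈ 1.402; D ≈ 1.334.
Targets: 4:3 ≈ 1.333; 5:4 ≈ 1.250; golden ratio ≈ 1.618; root-2 ≈ 1.414.

A=5:4, B=golden ratio, C=root-2, D=4:3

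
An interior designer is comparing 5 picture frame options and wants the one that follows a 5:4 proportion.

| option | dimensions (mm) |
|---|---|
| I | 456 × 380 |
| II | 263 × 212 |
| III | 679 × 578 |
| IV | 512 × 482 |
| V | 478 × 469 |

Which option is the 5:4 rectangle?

Target 5:4 ≈ 1.250.
I: 1.200 (Δ0.050)  II: 1.241 (Δ0.009)  III: 1.175 (Δ0.075)  IV: 1.062 (Δ0.188)  V: 1.019 (Δ0.231)

II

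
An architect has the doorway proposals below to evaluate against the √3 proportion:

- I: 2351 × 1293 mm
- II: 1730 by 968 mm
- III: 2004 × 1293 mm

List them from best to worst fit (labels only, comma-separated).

Ratios: I = 2351 / 1293 ≈ 1.818; II = 1730 / 968 ≈ 1.787; III = 2004 / 1293 ≈ 1.550.
|Δ from 1.732|: I 0.086; II 0.055; III 0.182.

II, I, III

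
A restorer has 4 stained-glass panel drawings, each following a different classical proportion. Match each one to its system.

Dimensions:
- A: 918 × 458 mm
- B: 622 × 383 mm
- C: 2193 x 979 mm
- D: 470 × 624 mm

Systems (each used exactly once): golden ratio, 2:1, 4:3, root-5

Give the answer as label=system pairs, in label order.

A = 918/458 ≈ 2.004 → 2:1 (2.000)
B = 622/383 ≈ 1.624 → golden ratio (1.618)
C = 2193/979 ≈ 2.240 → root-5 (2.236)
D = 624/470 ≈ 1.328 → 4:3 (1.333)

A=2:1, B=golden ratio, C=root-5, D=4:3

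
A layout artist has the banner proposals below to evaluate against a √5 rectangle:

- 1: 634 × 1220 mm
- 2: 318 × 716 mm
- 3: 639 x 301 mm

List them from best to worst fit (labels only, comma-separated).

Ratios: 1 = 1220 / 634 ≈ 1.924; 2 = 716 / 318 ≈ 2.252; 3 = 639 / 301 ≈ 2.123.
|Δ from 2.236|: 1 0.312; 2 0.016; 3 0.113.

2, 3, 1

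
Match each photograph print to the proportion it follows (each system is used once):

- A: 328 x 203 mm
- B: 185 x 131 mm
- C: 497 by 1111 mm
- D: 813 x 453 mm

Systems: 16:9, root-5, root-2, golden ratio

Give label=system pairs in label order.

A=golden ratio, B=root-2, C=root-5, D=16:9

A = 328/203 ≈ 1.616 → golden ratio (1.618)
B = 185/131 ≈ 1.412 → root-2 (1.414)
C = 1111/497 ≈ 2.235 → root-5 (2.236)
D = 813/453 ≈ 1.795 → 16:9 (1.778)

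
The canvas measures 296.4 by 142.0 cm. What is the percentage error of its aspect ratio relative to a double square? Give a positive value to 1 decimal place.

4.4%

Ratio = 296.4 / 142.0 ≈ 2.0873.
Ideal 2:1 = 2.0000. |2.0873 − 2.0000| / 2.0000 ≈ 4.36% → 4.4%.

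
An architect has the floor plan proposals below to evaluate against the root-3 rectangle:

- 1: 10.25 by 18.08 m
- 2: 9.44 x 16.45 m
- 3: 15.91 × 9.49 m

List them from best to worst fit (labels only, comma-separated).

Ratios: 1 = 18.08 / 10.25 ≈ 1.764; 2 = 16.45 / 9.44 ≈ 1.743; 3 = 15.91 / 9.49 ≈ 1.677.
|Δ from 1.732|: 1 0.032; 2 0.011; 3 0.055.

2, 1, 3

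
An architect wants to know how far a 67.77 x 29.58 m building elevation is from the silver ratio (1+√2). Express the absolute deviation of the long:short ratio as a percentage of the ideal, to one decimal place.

5.1%

Ratio = 67.77 / 29.58 ≈ 2.2911.
Ideal silver ratio ≈ 2.4142. |2.2911 − 2.4142| / 2.4142 ≈ 5.10% → 5.1%.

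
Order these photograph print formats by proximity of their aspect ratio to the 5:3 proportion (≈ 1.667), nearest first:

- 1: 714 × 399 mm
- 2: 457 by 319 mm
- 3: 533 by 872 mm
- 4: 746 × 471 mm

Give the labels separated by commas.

1: 714/399 ≈ 1.789 → |1.789 − 1.667| = 0.122
2: 457/319 ≈ 1.433 → |1.433 − 1.667| = 0.234
3: 872/533 ≈ 1.636 → |1.636 − 1.667| = 0.031
4: 746/471 ≈ 1.584 → |1.584 − 1.667| = 0.083

3, 4, 1, 2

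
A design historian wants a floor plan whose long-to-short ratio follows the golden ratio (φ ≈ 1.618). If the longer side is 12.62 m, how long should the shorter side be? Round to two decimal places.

7.80 m

golden ratio ≈ 1.61803.
Shorter side = 12.62 ÷ 1.61803 ≈ 7.7996 → 7.80 m.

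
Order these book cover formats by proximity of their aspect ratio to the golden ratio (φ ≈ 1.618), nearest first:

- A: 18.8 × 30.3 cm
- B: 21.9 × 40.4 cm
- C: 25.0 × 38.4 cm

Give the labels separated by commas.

A, C, B

Ratios: A = 30.3 / 18.8 ≈ 1.612; B = 40.4 / 21.9 ≈ 1.845; C = 38.4 / 25.0 ≈ 1.536.
|Δ from 1.618|: A 0.006; B 0.227; C 0.082.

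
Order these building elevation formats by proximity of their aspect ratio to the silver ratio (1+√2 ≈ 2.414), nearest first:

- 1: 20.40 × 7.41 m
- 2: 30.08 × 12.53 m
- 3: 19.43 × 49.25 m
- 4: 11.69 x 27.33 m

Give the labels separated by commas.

1: 20.40/7.41 ≈ 2.753 → |2.753 − 2.414| = 0.339
2: 30.08/12.53 ≈ 2.401 → |2.401 − 2.414| = 0.013
3: 49.25/19.43 ≈ 2.535 → |2.535 − 2.414| = 0.121
4: 27.33/11.69 ≈ 2.338 → |2.338 − 2.414| = 0.076

2, 4, 3, 1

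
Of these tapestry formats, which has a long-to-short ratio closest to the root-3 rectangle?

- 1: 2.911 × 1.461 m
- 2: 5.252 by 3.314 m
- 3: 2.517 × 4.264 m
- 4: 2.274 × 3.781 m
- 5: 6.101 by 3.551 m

Target root-3 ≈ 1.732.
1: 1.992 (Δ0.260)  2: 1.585 (Δ0.147)  3: 1.694 (Δ0.038)  4: 1.663 (Δ0.069)  5: 1.718 (Δ0.014)

5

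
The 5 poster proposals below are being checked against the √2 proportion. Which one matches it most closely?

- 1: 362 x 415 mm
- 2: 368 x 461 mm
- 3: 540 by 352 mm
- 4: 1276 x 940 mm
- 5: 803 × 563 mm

Ratios (long/short): 1 ≈ 1.146; 2 ≈ 1.253; 3 ≈ 1.534; 4 ≈ 1.357; 5 ≈ 1.426.
root-2 ≈ 1.414; option 5 is nearest (Δ 0.012).

5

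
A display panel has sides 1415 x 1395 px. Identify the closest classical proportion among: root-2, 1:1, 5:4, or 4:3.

1:1

Ratio = 1415 / 1395 ≈ 1.014.
Distances: root-2 1.414 (Δ 0.400); 1:1 1.000 (Δ 0.014); 5:4 1.250 (Δ 0.236); 4:3 1.333 (Δ 0.319).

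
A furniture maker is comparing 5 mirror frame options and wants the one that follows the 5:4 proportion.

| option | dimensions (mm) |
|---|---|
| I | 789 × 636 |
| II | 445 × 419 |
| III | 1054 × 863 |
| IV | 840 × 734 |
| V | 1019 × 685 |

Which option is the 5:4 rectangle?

Target 5:4 ≈ 1.250.
I: 1.241 (Δ0.009)  II: 1.062 (Δ0.188)  III: 1.221 (Δ0.029)  IV: 1.144 (Δ0.106)  V: 1.488 (Δ0.238)

I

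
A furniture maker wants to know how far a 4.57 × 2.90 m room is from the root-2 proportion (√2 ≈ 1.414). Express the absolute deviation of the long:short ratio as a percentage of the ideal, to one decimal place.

11.4%

Ratio = 4.57 / 2.90 ≈ 1.5759.
Ideal root-2 ≈ 1.4142. |1.5759 − 1.4142| / 1.4142 ≈ 11.43% → 11.4%.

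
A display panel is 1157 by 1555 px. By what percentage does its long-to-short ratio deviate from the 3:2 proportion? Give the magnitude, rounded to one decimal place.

Ratio = 1555 / 1157 ≈ 1.3440.
Ideal 3:2 = 1.5000. |1.3440 − 1.5000| / 1.5000 ≈ 10.40% → 10.4%.

10.4%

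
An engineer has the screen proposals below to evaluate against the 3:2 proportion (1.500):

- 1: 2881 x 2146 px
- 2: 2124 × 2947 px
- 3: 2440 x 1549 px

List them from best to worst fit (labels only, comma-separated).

Ratios: 1 = 2881 / 2146 ≈ 1.342; 2 = 2947 / 2124 ≈ 1.387; 3 = 2440 / 1549 ≈ 1.575.
|Δ from 1.500|: 1 0.158; 2 0.113; 3 0.075.

3, 2, 1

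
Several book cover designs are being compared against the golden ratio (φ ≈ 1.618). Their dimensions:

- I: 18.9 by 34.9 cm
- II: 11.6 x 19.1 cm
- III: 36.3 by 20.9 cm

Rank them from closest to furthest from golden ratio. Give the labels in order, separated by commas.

Ratios: I = 34.9 / 18.9 ≈ 1.847; II = 19.1 / 11.6 ≈ 1.647; III = 36.3 / 20.9 ≈ 1.737.
|Δ from 1.618|: I 0.229; II 0.029; III 0.119.

II, III, I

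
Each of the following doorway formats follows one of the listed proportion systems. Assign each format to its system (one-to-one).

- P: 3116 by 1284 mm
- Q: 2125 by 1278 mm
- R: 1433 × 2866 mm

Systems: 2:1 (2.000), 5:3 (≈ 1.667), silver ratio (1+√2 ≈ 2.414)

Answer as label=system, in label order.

P=silver ratio, Q=5:3, R=2:1

Ratios: P ≈ 2.427; Q ≈ 1.663; R ≈ 2.000.
Targets: 2:1 ≈ 2.000; 5:3 ≈ 1.667; silver ratio ≈ 2.414.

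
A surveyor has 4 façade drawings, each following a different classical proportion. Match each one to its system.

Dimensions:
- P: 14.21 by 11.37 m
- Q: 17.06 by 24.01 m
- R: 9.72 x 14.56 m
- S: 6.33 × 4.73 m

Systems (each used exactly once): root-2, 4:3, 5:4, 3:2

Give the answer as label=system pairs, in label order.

P=5:4, Q=root-2, R=3:2, S=4:3

P = 14.21/11.37 ≈ 1.250 → 5:4 (1.250)
Q = 24.01/17.06 ≈ 1.407 → root-2 (1.414)
R = 14.56/9.72 ≈ 1.498 → 3:2 (1.500)
S = 6.33/4.73 ≈ 1.338 → 4:3 (1.333)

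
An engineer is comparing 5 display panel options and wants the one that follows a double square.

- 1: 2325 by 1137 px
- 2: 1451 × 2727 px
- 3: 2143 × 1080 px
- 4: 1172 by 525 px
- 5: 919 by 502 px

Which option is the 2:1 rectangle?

Ratios (long/short): 1 ≈ 2.045; 2 ≈ 1.879; 3 ≈ 1.984; 4 ≈ 2.232; 5 ≈ 1.831.
2:1 ≈ 2.000; option 3 is nearest (Δ 0.016).

3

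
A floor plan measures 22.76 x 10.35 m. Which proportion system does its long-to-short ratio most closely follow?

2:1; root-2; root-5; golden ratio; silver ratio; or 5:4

Ratio = 22.76 / 10.35 ≈ 2.199.
Distances: 2:1 2.000 (Δ 0.199); root-2 1.414 (Δ 0.785); root-5 2.236 (Δ 0.037); golden ratio 1.618 (Δ 0.581); silver ratio 2.414 (Δ 0.215); 5:4 1.250 (Δ 0.949).

root-5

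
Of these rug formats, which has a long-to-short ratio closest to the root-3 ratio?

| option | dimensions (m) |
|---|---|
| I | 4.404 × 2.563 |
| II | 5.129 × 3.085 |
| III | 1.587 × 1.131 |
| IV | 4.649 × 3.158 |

Target root-3 ≈ 1.732.
I: 1.718 (Δ0.014)  II: 1.663 (Δ0.069)  III: 1.403 (Δ0.329)  IV: 1.472 (Δ0.260)

I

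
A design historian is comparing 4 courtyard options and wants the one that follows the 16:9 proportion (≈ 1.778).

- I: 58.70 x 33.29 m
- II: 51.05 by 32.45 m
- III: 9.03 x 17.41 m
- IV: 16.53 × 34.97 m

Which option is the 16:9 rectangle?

Ratios (long/short): I ≈ 1.763; II ≈ 1.573; III ≈ 1.928; IV ≈ 2.116.
16:9 ≈ 1.778; option I is nearest (Δ 0.015).

I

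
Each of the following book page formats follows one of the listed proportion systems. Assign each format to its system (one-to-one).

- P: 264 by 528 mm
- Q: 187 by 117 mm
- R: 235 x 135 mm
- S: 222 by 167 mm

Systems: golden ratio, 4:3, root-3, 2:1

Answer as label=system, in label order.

P=2:1, Q=golden ratio, R=root-3, S=4:3

P = 528/264 ≈ 2.000 → 2:1 (2.000)
Q = 187/117 ≈ 1.598 → golden ratio (1.618)
R = 235/135 ≈ 1.741 → root-3 (1.732)
S = 222/167 ≈ 1.329 → 4:3 (1.333)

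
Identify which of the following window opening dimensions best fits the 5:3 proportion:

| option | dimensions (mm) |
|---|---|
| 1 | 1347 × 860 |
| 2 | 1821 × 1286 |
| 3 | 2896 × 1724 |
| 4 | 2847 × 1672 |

3

Ratios (long/short): 1 ≈ 1.566; 2 ≈ 1.416; 3 ≈ 1.680; 4 ≈ 1.703.
5:3 ≈ 1.667; option 3 is nearest (Δ 0.013).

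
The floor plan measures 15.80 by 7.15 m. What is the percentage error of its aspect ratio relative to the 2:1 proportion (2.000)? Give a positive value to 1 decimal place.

Ratio = 15.80 / 7.15 ≈ 2.2098.
Ideal 2:1 = 2.0000. |2.2098 − 2.0000| / 2.0000 ≈ 10.49% → 10.5%.

10.5%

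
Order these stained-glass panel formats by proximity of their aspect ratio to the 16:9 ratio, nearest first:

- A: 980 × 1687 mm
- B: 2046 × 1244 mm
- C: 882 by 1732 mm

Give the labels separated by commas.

Ratios: A = 1687 / 980 ≈ 1.721; B = 2046 / 1244 ≈ 1.645; C = 1732 / 882 ≈ 1.964.
|Δ from 1.778|: A 0.057; B 0.133; C 0.186.

A, B, C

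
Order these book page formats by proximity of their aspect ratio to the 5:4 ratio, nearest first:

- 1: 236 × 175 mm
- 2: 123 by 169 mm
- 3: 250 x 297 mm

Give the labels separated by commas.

3, 1, 2

Ratios: 1 = 236 / 175 ≈ 1.349; 2 = 169 / 123 ≈ 1.374; 3 = 297 / 250 ≈ 1.188.
|Δ from 1.250|: 1 0.099; 2 0.124; 3 0.062.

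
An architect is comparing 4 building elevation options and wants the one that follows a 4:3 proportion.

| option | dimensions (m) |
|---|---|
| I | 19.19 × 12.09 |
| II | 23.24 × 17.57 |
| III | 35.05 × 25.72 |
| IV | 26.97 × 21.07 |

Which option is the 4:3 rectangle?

II

Target 4:3 ≈ 1.333.
I: 1.587 (Δ0.254)  II: 1.323 (Δ0.010)  III: 1.363 (Δ0.030)  IV: 1.280 (Δ0.053)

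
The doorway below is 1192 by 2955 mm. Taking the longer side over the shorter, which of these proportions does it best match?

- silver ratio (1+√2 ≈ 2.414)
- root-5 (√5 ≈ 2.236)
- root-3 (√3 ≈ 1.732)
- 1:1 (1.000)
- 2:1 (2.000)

silver ratio

2955/1192 ≈ 2.479. Nearest candidates are silver ratio (2.414, off by 0.065) and root-5 (2.236, off by 0.243).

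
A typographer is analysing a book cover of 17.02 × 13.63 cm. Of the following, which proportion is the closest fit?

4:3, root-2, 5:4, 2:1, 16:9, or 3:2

17.02/13.63 ≈ 1.249. Nearest candidates are 5:4 (1.250, off by 0.001) and 4:3 (1.333, off by 0.084).

5:4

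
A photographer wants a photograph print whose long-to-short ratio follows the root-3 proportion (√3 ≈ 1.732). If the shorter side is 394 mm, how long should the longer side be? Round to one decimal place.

root-3 ≈ 1.73205.
Longer side = 394 × 1.73205 ≈ 682.428 → 682.4 mm.

682.4 mm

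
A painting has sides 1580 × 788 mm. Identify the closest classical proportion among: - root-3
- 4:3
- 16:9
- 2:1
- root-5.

2:1

1580/788 ≈ 2.005. Nearest candidates are 2:1 (2.000, off by 0.005) and 16:9 (1.778, off by 0.227).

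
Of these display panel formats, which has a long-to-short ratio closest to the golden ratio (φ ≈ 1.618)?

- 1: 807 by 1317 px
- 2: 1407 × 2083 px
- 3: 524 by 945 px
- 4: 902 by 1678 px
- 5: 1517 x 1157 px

1

Ratios (long/short): 1 ≈ 1.632; 2 ≈ 1.480; 3 ≈ 1.803; 4 ≈ 1.860; 5 ≈ 1.311.
golden ratio ≈ 1.618; option 1 is nearest (Δ 0.014).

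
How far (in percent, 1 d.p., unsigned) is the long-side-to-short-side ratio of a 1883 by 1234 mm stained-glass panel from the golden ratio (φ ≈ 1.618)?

Ratio = 1883 / 1234 ≈ 1.5259.
Ideal golden ratio ≈ 1.6180. |1.5259 − 1.6180| / 1.6180 ≈ 5.69% → 5.7%.

5.7%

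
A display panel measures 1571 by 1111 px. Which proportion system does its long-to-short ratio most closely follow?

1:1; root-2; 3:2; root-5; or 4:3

root-2

1571/1111 ≈ 1.414. Nearest candidates are root-2 (1.414, off by 0.000) and 4:3 (1.333, off by 0.081).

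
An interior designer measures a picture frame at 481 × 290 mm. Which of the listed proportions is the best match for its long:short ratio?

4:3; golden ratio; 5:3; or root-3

5:3

481/290 ≈ 1.659. Nearest candidates are 5:3 (1.667, off by 0.008) and golden ratio (1.618, off by 0.041).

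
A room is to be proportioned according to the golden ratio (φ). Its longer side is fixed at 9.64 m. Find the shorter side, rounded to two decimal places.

5.96 m

golden ratio ≈ 1.61803.
Shorter side = 9.64 ÷ 1.61803 ≈ 5.9579 → 5.96 m.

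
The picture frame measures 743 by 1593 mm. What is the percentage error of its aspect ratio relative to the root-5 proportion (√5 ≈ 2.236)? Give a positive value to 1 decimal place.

Ratio = 1593 / 743 ≈ 2.1440.
Ideal root-5 ≈ 2.2361. |2.1440 − 2.2361| / 2.2361 ≈ 4.12% → 4.1%.

4.1%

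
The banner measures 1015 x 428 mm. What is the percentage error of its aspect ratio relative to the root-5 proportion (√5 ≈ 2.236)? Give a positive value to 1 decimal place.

Ratio = 1015 / 428 ≈ 2.3715.
Ideal root-5 ≈ 2.2361. |2.3715 − 2.2361| / 2.2361 ≈ 6.06% → 6.1%.

6.1%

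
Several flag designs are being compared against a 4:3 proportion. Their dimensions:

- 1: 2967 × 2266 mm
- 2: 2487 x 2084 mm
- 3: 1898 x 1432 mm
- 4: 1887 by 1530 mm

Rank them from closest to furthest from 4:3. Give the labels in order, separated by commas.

1: 2967/2266 ≈ 1.309 → |1.309 − 1.333| = 0.024
2: 2487/2084 ≈ 1.193 → |1.193 − 1.333| = 0.140
3: 1898/1432 ≈ 1.325 → |1.325 − 1.333| = 0.008
4: 1887/1530 ≈ 1.233 → |1.233 − 1.333| = 0.100

3, 1, 4, 2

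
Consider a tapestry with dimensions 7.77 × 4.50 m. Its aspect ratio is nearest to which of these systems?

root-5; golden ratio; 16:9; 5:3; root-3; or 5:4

7.77/4.50 ≈ 1.727. Nearest candidates are root-3 (1.732, off by 0.005) and 16:9 (1.778, off by 0.051).

root-3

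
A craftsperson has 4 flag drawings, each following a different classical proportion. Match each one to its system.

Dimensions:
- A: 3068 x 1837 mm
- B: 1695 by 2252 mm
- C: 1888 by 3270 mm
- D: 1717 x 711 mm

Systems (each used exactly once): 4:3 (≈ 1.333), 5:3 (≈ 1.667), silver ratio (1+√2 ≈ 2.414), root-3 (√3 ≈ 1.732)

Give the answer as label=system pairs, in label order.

A=5:3, B=4:3, C=root-3, D=silver ratio

A = 3068/1837 ≈ 1.670 → 5:3 (1.667)
B = 2252/1695 ≈ 1.329 → 4:3 (1.333)
C = 3270/1888 ≈ 1.732 → root-3 (1.732)
D = 1717/711 ≈ 2.415 → silver ratio (2.414)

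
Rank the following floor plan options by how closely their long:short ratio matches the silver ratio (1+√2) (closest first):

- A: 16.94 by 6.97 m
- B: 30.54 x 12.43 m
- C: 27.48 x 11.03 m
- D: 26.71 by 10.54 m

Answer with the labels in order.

A: 16.94/6.97 ≈ 2.430 → |2.430 − 2.414| = 0.016
B: 30.54/12.43 ≈ 2.457 → |2.457 − 2.414| = 0.043
C: 27.48/11.03 ≈ 2.491 → |2.491 − 2.414| = 0.077
D: 26.71/10.54 ≈ 2.534 → |2.534 − 2.414| = 0.120

A, B, C, D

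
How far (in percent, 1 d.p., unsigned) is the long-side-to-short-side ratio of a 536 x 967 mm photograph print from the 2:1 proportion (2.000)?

9.8%

Ratio = 967 / 536 ≈ 1.8041.
Ideal 2:1 = 2.0000. |1.8041 − 2.0000| / 2.0000 ≈ 9.79% → 9.8%.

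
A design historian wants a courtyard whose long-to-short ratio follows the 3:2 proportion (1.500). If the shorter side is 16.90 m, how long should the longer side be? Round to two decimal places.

25.35 m

3:2 = 1.50000.
Longer side = 16.90 × 1.50000 ≈ 25.3500 → 25.35 m.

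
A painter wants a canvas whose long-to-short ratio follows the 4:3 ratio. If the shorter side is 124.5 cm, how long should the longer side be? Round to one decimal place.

4:3 ≈ 1.33333.
Longer side = 124.5 × 1.33333 ≈ 166.000 → 166.0 cm.

166.0 cm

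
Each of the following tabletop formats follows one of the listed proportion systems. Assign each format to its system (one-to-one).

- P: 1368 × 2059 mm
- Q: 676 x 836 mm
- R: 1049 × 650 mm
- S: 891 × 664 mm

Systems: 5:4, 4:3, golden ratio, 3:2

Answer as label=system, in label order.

P = 2059/1368 ≈ 1.505 → 3:2 (1.500)
Q = 836/676 ≈ 1.237 → 5:4 (1.250)
R = 1049/650 ≈ 1.614 → golden ratio (1.618)
S = 891/664 ≈ 1.342 → 4:3 (1.333)

P=3:2, Q=5:4, R=golden ratio, S=4:3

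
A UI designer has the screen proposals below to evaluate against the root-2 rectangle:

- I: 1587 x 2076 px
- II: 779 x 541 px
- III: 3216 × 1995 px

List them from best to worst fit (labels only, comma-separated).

I: 2076/1587 ≈ 1.308 → |1.308 − 1.414| = 0.106
II: 779/541 ≈ 1.440 → |1.440 − 1.414| = 0.026
III: 3216/1995 ≈ 1.612 → |1.612 − 1.414| = 0.198

II, I, III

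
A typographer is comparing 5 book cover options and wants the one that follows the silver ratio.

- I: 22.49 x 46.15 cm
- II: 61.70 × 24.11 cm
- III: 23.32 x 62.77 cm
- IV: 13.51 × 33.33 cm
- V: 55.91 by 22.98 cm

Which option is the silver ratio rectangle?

Target silver ratio ≈ 2.414.
I: 2.052 (Δ0.362)  II: 2.559 (Δ0.145)  III: 2.692 (Δ0.278)  IV: 2.467 (Δ0.053)  V: 2.433 (Δ0.019)

V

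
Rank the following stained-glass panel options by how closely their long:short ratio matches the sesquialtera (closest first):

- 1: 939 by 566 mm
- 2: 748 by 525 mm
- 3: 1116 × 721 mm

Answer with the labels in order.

3, 2, 1

1: 939/566 ≈ 1.659 → |1.659 − 1.500| = 0.159
2: 748/525 ≈ 1.425 → |1.425 − 1.500| = 0.075
3: 1116/721 ≈ 1.548 → |1.548 − 1.500| = 0.048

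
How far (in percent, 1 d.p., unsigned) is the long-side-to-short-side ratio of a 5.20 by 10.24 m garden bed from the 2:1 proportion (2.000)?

1.5%

Ratio = 10.24 / 5.20 ≈ 1.9692.
Ideal 2:1 = 2.0000. |1.9692 − 2.0000| / 2.0000 ≈ 1.54% → 1.5%.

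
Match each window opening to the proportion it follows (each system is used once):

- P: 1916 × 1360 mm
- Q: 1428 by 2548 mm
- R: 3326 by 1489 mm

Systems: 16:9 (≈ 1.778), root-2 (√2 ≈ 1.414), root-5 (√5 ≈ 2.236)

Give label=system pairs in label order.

P=root-2, Q=16:9, R=root-5

P = 1916/1360 ≈ 1.409 → root-2 (1.414)
Q = 2548/1428 ≈ 1.784 → 16:9 (1.778)
R = 3326/1489 ≈ 2.234 → root-5 (2.236)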